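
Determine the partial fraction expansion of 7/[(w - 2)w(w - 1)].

Using cover-up method: P = 7/2, Q = 7/2, R = -7
Result: (7/2)/(w - 2) + (7/2)/w - 7/(w - 1)


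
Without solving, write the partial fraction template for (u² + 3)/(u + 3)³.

Repeated linear factor (power 3): α/(u + 3) + β/(u + 3)² + γ/(u + 3)³


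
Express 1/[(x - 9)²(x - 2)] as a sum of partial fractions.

Cover-up at x=2: R = 1/(2 - 9)² = 1/49. Cover-up at x=9: Q = 1/(9 - 2) = 1/7. Comparing x² coeff: P = -R = -1/49
Result: (-1/49)/(x - 9) + (1/7)/(x - 9)² + (1/49)/(x - 2)


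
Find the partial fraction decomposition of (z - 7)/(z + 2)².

(z - 7) = P(z + 2) + Q. At z = -2: Q = 1·(-2) - 7 = -9. Coeff of z: P = 1
Result: 1/(z + 2) - 9/(z + 2)²


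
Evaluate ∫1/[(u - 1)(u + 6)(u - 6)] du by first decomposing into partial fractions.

Cover-up: A = -1/35, B = 1/84, C = 1/60. Decomposition: (-1/35)/(u - 1) + (1/84)/(u + 6) + (1/60)/(u - 6). Integrate each term: (-1/35) ln|(u - 1)| + (1/84) ln|(u + 6)| + (1/60) ln|(u - 6)| + C


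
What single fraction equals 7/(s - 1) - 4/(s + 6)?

Common denominator (s - 1)(s + 6). Numerator: 7(s + 6) - 4(s - 1) = (7s + 42) - (4s - 4) = 3s + 46
Result: (3s + 46)/[(s - 1)(s + 6)]


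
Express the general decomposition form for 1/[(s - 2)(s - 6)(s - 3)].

Three distinct linear factors: P/(s - 2) + Q/(s - 6) + R/(s - 3)


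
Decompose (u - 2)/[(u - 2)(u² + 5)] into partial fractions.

At u=2: α = (1·2 - 2)/(2² + 5) = 0. β = -α = 0, γ = 1 - 2·α = 1
Result: (1)/(u² + 5)


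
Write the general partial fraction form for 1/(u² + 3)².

Repeated quadratic factor: (Pu + Q)/(u² + 3) + (Ru + S)/(u² + 3)²


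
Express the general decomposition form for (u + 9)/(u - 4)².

Repeated linear factor: P/(u - 4) + Q/(u - 4)²


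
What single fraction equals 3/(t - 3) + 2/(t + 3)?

Common denominator (t - 3)(t + 3). Numerator: 3(t + 3) + 2(t - 3) = (3t + 9) + (2t - 6) = 5t + 3
Result: (5t + 3)/[(t - 3)(t + 3)]


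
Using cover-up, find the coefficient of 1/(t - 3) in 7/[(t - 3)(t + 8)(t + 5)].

Cover (t - 3), set t=3: 7/[(3 + 8)(3 + 5)] = 7/88


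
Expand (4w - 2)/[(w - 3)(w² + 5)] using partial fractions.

At w=3: A = (4·3 - 2)/(3² + 5) = 5/7. B = -A = -5/7, C = 4 - 3·A = 13/7
Result: (5/7)/(w - 3) - ((5/7)w - 13/7)/(w² + 5)


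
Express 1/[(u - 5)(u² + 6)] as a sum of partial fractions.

Cover-up at u = 5: A = 1/(5² + 6) = 1/31. Then B = -A = -1/31, C = -A·(0 + 5) = -5/31
Result: (1/31)/(u - 5) - ((1/31)u + 5/31)/(u² + 6)


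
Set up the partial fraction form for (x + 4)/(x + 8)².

Repeated linear factor: A/(x + 8) + B/(x + 8)²


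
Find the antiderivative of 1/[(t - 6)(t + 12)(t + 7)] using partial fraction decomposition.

Cover-up: A = 1/234, B = 1/90, C = -1/65. Decomposition: (1/234)/(t - 6) + (1/90)/(t + 12) - (1/65)/(t + 7). Integrate each term: (1/234) ln|(t - 6)| + (1/90) ln|(t + 12)| - (1/65) ln|(t + 7)| + C


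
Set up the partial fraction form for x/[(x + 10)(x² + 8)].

Linear + irreducible quadratic: P/(x + 10) + (Qx + R)/(x² + 8)


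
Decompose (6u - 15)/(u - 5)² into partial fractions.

(6u - 15) = A(u - 5) + B. At u = 5: B = 6·5 - 15 = 15. Coeff of u: A = 6
Result: 6/(u - 5) + 15/(u - 5)²


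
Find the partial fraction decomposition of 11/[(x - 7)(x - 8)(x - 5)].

Using cover-up method: A = -11/2, B = 11/3, C = 11/6
Result: (-11/2)/(x - 7) + (11/3)/(x - 8) + (11/6)/(x - 5)


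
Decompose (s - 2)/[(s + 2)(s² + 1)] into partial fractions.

At s=-2: A = (1·(-2) - 2)/((-2)² + 1) = -4/5. B = -A = 4/5, C = 1 - (-2)·A = -3/5
Result: (-4/5)/(s + 2) + ((4/5)s - 3/5)/(s² + 1)


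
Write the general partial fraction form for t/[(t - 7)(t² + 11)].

Linear + irreducible quadratic: P/(t - 7) + (Qt + R)/(t² + 11)


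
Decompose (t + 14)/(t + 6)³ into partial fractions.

(t + 14) = α(t + 6)² + β(t + 6) + γ. At t = -6: γ = 1·(-6) + 14 = 8. Coefficients: α = 0, β = 1
Result: 1/(t + 6)² + 8/(t + 6)³


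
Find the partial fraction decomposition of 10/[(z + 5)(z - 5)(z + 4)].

Using cover-up method: P = 1, Q = 1/9, R = -10/9
Result: 1/(z + 5) + (1/9)/(z - 5) - (10/9)/(z + 4)


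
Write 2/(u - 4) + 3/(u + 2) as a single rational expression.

Common denominator (u - 4)(u + 2). Numerator: 2(u + 2) + 3(u - 4) = (2u + 4) + (3u - 12) = 5u - 8
Result: (5u - 8)/[(u - 4)(u + 2)]


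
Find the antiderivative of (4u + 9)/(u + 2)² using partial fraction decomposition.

Decompose: α = 4, β = 4·(-2) + 9 = 1, so (4u + 9)/(u + 2)² = 4/(u + 2) + 1/(u + 2)². Integrate: ∫ α/(u + 2) du = 4 ln|(u + 2)|; ∫ β/(u + 2)² du = -1/(u + 2). Sum: 4 ln|(u + 2)| - 1/(u + 2) + C


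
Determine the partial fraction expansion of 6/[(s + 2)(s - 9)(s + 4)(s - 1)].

Using Heaviside cover-up: (1/11)/(s + 2) + (3/572)/(s - 9) - (3/65)/(s + 4) - (1/20)/(s - 1)


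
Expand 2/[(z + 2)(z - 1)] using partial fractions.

2/(z + 2)(z - 1) = P/(z + 2) + Q/(z - 1). P = 2/(-2 - 1) = -2/3, Q = 2/(1 + 2) = 2/3
Result: (-2/3)/(z + 2) + (2/3)/(z - 1)


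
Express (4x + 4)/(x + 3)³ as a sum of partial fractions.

(4x + 4) = α(x + 3)² + β(x + 3) + γ. At x = -3: γ = 4·(-3) + 4 = -8. Coefficients: α = 0, β = 4
Result: 4/(x + 3)² - 8/(x + 3)³


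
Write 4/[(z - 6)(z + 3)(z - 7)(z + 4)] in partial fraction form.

Using Heaviside cover-up: (-2/45)/(z - 6) + (2/45)/(z + 3) + (2/55)/(z - 7) - (2/55)/(z + 4)


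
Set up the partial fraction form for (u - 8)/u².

Repeated linear factor: P/u + Q/u²


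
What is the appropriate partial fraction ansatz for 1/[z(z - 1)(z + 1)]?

Three distinct linear factors: α/z + β/(z - 1) + γ/(z + 1)


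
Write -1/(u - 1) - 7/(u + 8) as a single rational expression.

Common denominator (u - 1)(u + 8). Numerator: -1(u + 8) - 7(u - 1) = (-u - 8) - (7u - 7) = -8u - 1
Result: (-8u - 1)/[(u - 1)(u + 8)]


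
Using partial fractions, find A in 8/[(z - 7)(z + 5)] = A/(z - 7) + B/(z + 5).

Cover-up at z = 7: A = 8/(7 + 5) = 8/12 = 2/3


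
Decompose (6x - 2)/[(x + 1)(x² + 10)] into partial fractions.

At x=-1: A = (6·(-1) - 2)/((-1)² + 10) = -8/11. B = -A = 8/11, C = 6 - (-1)·A = 58/11
Result: (-8/11)/(x + 1) + ((8/11)x + 58/11)/(x² + 10)


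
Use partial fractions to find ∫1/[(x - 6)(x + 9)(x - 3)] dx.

Cover-up: A = 1/45, B = 1/180, C = -1/36. Decomposition: (1/45)/(x - 6) + (1/180)/(x + 9) - (1/36)/(x - 3). Integrate each term: (1/45) ln|(x - 6)| + (1/180) ln|(x + 9)| - (1/36) ln|(x - 3)| + C


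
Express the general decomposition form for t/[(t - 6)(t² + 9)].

Linear + irreducible quadratic: A/(t - 6) + (Bt + C)/(t² + 9)


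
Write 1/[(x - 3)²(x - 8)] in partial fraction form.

Cover-up at x=8: C = 1/(8 - 3)² = 1/25. Cover-up at x=3: B = 1/(3 - 8) = -1/5. Comparing x² coeff: A = -C = -1/25
Result: (-1/25)/(x - 3) - (1/5)/(x - 3)² + (1/25)/(x - 8)


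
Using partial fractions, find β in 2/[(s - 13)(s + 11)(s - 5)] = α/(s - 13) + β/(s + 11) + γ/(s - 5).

Cover-up at s = -11: β = 2/[(-11 - 13)(-11 - 5)] = 2/[(-24)(-16)] = 2/384 = 1/192


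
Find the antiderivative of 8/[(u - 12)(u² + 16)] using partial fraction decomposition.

Cover-up at u=12: A = 8/(12²+16) = 1/20. Coeff matching: B = -1/20, C = -3/5. Decomposition: (1/20)/(u - 12) - ((1/20)u + 3/5)/(u² + 16). Integrate: linear → ln, quadratic → (1/2)ln + arctan: (1/20) ln|(u - 12)| - (1/40) ln(u² + 16) - (3/20) arctan(u/4) + C


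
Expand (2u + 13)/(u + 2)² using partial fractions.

(2u + 13) = α(u + 2) + β. At u = -2: β = 2·(-2) + 13 = 9. Coeff of u: α = 2
Result: 2/(u + 2) + 9/(u + 2)²


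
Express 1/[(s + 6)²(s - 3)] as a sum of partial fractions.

Cover-up at s=3: γ = 1/(3 + 6)² = 1/81. Cover-up at s=-6: β = 1/(-6 - 3) = -1/9. Comparing s² coeff: α = -γ = -1/81
Result: (-1/81)/(s + 6) - (1/9)/(s + 6)² + (1/81)/(s - 3)


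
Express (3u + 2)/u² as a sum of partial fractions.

(3u + 2) = Pu + Q. At u = 0: Q = 3·0 + 2 = 2. Coeff of u: P = 3
Result: 3/u + 2/u²


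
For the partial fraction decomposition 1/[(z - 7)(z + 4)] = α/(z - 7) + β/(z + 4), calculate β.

Cover-up at z = -4: β = 1/(-4 - 7) = -1/11


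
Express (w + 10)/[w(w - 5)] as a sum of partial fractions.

At w=0: α = (1·0 + 10)/(0 - 5) = -2. At w=5: β = (1·5 + 10)/(5 - 0) = 3
Result: -2/w + 3/(w - 5)


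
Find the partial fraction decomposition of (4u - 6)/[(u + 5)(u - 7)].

At u=-5: α = (4·(-5) - 6)/(-5 - 7) = 13/6. At u=7: β = (4·7 - 6)/(7 + 5) = 11/6
Result: (13/6)/(u + 5) + (11/6)/(u - 7)


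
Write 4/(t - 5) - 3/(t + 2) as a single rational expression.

Common denominator (t - 5)(t + 2). Numerator: 4(t + 2) - 3(t - 5) = (4t + 8) - (3t - 15) = t + 23
Result: (t + 23)/[(t - 5)(t + 2)]


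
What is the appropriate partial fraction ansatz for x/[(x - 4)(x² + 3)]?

Linear + irreducible quadratic: α/(x - 4) + (βx + γ)/(x² + 3)


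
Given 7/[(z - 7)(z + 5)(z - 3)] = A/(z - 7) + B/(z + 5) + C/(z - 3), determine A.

Cover-up at z = 7: A = 7/[(7 + 5)(7 - 3)] = 7/[(12)(4)] = 7/48


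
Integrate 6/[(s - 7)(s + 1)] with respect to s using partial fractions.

Decompose: 6/[(s - 7)(s + 1)] = (3/4)/(s - 7) - (3/4)/(s + 1). Integrate each term: (3/4) ln|(s - 7)| - (3/4) ln|(s + 1)| + C


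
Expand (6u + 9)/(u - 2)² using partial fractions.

(6u + 9) = P(u - 2) + Q. At u = 2: Q = 6·2 + 9 = 21. Coeff of u: P = 6
Result: 6/(u - 2) + 21/(u - 2)²


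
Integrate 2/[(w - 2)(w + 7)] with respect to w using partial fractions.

Decompose: 2/[(w - 2)(w + 7)] = (2/9)/(w - 2) - (2/9)/(w + 7). Integrate each term: (2/9) ln|(w - 2)| - (2/9) ln|(w + 7)| + C


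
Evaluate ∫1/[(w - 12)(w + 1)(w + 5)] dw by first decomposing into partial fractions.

Cover-up: α = 1/221, β = -1/52, γ = 1/68. Decomposition: (1/221)/(w - 12) - (1/52)/(w + 1) + (1/68)/(w + 5). Integrate each term: (1/221) ln|(w - 12)| - (1/52) ln|(w + 1)| + (1/68) ln|(w + 5)| + C


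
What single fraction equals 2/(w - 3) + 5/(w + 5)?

Common denominator (w - 3)(w + 5). Numerator: 2(w + 5) + 5(w - 3) = (2w + 10) + (5w - 15) = 7w - 5
Result: (7w - 5)/[(w - 3)(w + 5)]


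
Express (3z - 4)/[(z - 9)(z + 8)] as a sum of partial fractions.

At z=9: α = (3·9 - 4)/(9 + 8) = 23/17. At z=-8: β = (3·(-8) - 4)/(-8 - 9) = 28/17
Result: (23/17)/(z - 9) + (28/17)/(z + 8)


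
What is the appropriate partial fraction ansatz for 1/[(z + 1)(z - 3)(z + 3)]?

Three distinct linear factors: P/(z + 1) + Q/(z - 3) + R/(z + 3)


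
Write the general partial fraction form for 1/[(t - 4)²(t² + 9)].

Repeated linear + quadratic: α/(t - 4) + β/(t - 4)² + (γt + δ)/(t² + 9)


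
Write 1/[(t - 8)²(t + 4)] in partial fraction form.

Cover-up at t=-4: R = 1/(-4 - 8)² = 1/144. Cover-up at t=8: Q = 1/(8 + 4) = 1/12. Comparing t² coeff: P = -R = -1/144
Result: (-1/144)/(t - 8) + (1/12)/(t - 8)² + (1/144)/(t + 4)


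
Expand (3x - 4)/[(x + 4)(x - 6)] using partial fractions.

At x=-4: α = (3·(-4) - 4)/(-4 - 6) = 8/5. At x=6: β = (3·6 - 4)/(6 + 4) = 7/5
Result: (8/5)/(x + 4) + (7/5)/(x - 6)


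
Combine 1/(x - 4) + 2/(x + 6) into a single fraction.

Common denominator (x - 4)(x + 6). Numerator: 1(x + 6) + 2(x - 4) = (x + 6) + (2x - 8) = 3x - 2
Result: (3x - 2)/[(x - 4)(x + 6)]


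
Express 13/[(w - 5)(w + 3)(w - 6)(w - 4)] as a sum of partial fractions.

Using Heaviside cover-up: (-13/8)/(w - 5) - (13/504)/(w + 3) + (13/18)/(w - 6) + (13/14)/(w - 4)


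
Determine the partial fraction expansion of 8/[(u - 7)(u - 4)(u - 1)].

Using cover-up method: P = 4/9, Q = -8/9, R = 4/9
Result: (4/9)/(u - 7) - (8/9)/(u - 4) + (4/9)/(u - 1)


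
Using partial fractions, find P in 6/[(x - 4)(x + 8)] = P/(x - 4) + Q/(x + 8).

Cover-up at x = 4: P = 6/(4 + 8) = 6/12 = 1/2


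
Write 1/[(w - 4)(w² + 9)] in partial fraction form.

Cover-up at w = 4: P = 1/(4² + 9) = 1/25. Then Q = -P = -1/25, R = -P·(0 + 4) = -4/25
Result: (1/25)/(w - 4) - ((1/25)w + 4/25)/(w² + 9)


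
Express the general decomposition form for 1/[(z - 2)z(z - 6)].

Three distinct linear factors: P/(z - 2) + Q/z + R/(z - 6)


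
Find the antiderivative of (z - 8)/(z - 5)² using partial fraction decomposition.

Decompose: A = 1, B = 1·5 - 8 = -3, so (z - 8)/(z - 5)² = 1/(z - 5) - 3/(z - 5)². Integrate: ∫ A/(z - 5) dz = ln|(z - 5)|; ∫ B/(z - 5)² dz = 3/(z - 5). Sum: ln|(z - 5)| + 3/(z - 5) + C


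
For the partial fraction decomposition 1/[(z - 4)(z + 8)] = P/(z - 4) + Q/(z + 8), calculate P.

Cover-up at z = 4: P = 1/(4 + 8) = 1/12


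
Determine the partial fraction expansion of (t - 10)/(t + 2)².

(t - 10) = P(t + 2) + Q. At t = -2: Q = 1·(-2) - 10 = -12. Coeff of t: P = 1
Result: 1/(t + 2) - 12/(t + 2)²


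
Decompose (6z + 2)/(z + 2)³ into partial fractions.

(6z + 2) = α(z + 2)² + β(z + 2) + γ. At z = -2: γ = 6·(-2) + 2 = -10. Coefficients: α = 0, β = 6
Result: 6/(z + 2)² - 10/(z + 2)³


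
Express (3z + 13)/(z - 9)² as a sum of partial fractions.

(3z + 13) = P(z - 9) + Q. At z = 9: Q = 3·9 + 13 = 40. Coeff of z: P = 3
Result: 3/(z - 9) + 40/(z - 9)²


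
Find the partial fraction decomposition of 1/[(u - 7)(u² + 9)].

Cover-up at u = 7: α = 1/(7² + 9) = 1/58. Then β = -α = -1/58, γ = -α·(0 + 7) = -7/58
Result: (1/58)/(u - 7) - ((1/58)u + 7/58)/(u² + 9)


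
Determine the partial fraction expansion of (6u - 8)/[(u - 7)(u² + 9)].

At u=7: A = (6·7 - 8)/(7² + 9) = 17/29. B = -A = -17/29, C = 6 - 7·A = 55/29
Result: (17/29)/(u - 7) - ((17/29)u - 55/29)/(u² + 9)


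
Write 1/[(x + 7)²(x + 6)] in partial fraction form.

Cover-up at x=-6: R = 1/(-6 + 7)² = 1. Cover-up at x=-7: Q = 1/(-7 + 6) = -1. Comparing x² coeff: P = -R = -1
Result: -1/(x + 7) - 1/(x + 7)² + 1/(x + 6)


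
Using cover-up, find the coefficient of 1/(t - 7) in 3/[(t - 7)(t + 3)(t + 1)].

Cover (t - 7), set t=7: 3/[(7 + 3)(7 + 1)] = 3/80


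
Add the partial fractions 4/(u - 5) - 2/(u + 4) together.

Common denominator (u - 5)(u + 4). Numerator: 4(u + 4) - 2(u - 5) = (4u + 16) - (2u - 10) = 2u + 26
Result: (2u + 26)/[(u - 5)(u + 4)]


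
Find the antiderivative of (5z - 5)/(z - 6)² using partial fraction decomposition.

Decompose: A = 5, B = 5·6 - 5 = 25, so (5z - 5)/(z - 6)² = 5/(z - 6) + 25/(z - 6)². Integrate: ∫ A/(z - 6) dz = 5 ln|(z - 6)|; ∫ B/(z - 6)² dz = -25/(z - 6). Sum: 5 ln|(z - 6)| - 25/(z - 6) + C


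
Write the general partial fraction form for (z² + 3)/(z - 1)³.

Repeated linear factor (power 3): P/(z - 1) + Q/(z - 1)² + R/(z - 1)³


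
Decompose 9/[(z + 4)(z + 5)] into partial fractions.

9/(z + 4)(z + 5) = P/(z + 4) + Q/(z + 5). P = 9/(-4 + 5) = 9, Q = 9/(-5 + 4) = -9
Result: 9/(z + 4) - 9/(z + 5)


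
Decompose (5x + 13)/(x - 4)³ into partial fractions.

(5x + 13) = P(x - 4)² + Q(x - 4) + R. At x = 4: R = 5·4 + 13 = 33. Coefficients: P = 0, Q = 5
Result: 5/(x - 4)² + 33/(x - 4)³


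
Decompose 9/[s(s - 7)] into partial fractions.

9/s(s - 7) = α/s + β/(s - 7). α = 9/(0 - 7) = -9/7, β = 9/(7 - 0) = 9/7
Result: (-9/7)/s + (9/7)/(s - 7)


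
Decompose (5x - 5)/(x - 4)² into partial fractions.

(5x - 5) = P(x - 4) + Q. At x = 4: Q = 5·4 - 5 = 15. Coeff of x: P = 5
Result: 5/(x - 4) + 15/(x - 4)²


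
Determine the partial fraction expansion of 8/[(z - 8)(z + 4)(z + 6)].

Using cover-up method: A = 1/21, B = -1/3, C = 2/7
Result: (1/21)/(z - 8) - (1/3)/(z + 4) + (2/7)/(z + 6)


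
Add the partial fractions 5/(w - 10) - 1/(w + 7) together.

Common denominator (w - 10)(w + 7). Numerator: 5(w + 7) - 1(w - 10) = (5w + 35) - (w - 10) = 4w + 45
Result: (4w + 45)/[(w - 10)(w + 7)]


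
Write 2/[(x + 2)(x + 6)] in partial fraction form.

2/(x + 2)(x + 6) = A/(x + 2) + B/(x + 6). A = 2/(-2 + 6) = 1/2, B = 2/(-6 + 2) = -1/2
Result: (1/2)/(x + 2) - (1/2)/(x + 6)


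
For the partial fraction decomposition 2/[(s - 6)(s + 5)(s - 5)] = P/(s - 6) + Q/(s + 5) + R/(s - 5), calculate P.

Cover-up at s = 6: P = 2/[(6 + 5)(6 - 5)] = 2/[(11)(1)] = 2/11


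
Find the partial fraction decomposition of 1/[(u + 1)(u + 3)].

1/(u + 1)(u + 3) = P/(u + 1) + Q/(u + 3). P = 1/(-1 + 3) = 1/2, Q = 1/(-3 + 1) = -1/2
Result: (1/2)/(u + 1) - (1/2)/(u + 3)


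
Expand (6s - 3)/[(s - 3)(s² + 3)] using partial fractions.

At s=3: A = (6·3 - 3)/(3² + 3) = 5/4. B = -A = -5/4, C = 6 - 3·A = 9/4
Result: (5/4)/(s - 3) - ((5/4)s - 9/4)/(s² + 3)


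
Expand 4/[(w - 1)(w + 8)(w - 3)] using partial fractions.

Using cover-up method: A = -2/9, B = 4/99, C = 2/11
Result: (-2/9)/(w - 1) + (4/99)/(w + 8) + (2/11)/(w - 3)


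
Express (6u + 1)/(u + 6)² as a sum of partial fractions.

(6u + 1) = α(u + 6) + β. At u = -6: β = 6·(-6) + 1 = -35. Coeff of u: α = 6
Result: 6/(u + 6) - 35/(u + 6)²


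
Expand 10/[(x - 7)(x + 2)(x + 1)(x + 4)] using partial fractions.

Using Heaviside cover-up: (5/396)/(x - 7) + (5/9)/(x + 2) - (5/12)/(x + 1) - (5/33)/(x + 4)


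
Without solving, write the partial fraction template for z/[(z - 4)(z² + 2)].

Linear + irreducible quadratic: A/(z - 4) + (Bz + C)/(z² + 2)


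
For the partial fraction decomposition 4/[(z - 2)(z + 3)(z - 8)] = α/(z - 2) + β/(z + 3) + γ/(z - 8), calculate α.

Cover-up at z = 2: α = 4/[(2 + 3)(2 - 8)] = 4/[(5)(-6)] = -4/30 = -2/15


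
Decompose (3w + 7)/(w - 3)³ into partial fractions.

(3w + 7) = A(w - 3)² + B(w - 3) + C. At w = 3: C = 3·3 + 7 = 16. Coefficients: A = 0, B = 3
Result: 3/(w - 3)² + 16/(w - 3)³


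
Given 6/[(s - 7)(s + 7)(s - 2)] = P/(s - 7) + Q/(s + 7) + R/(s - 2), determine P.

Cover-up at s = 7: P = 6/[(7 + 7)(7 - 2)] = 6/[(14)(5)] = 6/70 = 3/35


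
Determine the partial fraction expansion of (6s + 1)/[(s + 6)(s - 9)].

At s=-6: α = (6·(-6) + 1)/(-6 - 9) = 7/3. At s=9: β = (6·9 + 1)/(9 + 6) = 11/3
Result: (7/3)/(s + 6) + (11/3)/(s - 9)


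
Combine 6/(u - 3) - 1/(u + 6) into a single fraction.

Common denominator (u - 3)(u + 6). Numerator: 6(u + 6) - 1(u - 3) = (6u + 36) - (u - 3) = 5u + 39
Result: (5u + 39)/[(u - 3)(u + 6)]


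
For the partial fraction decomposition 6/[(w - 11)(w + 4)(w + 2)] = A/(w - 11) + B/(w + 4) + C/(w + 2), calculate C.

Cover-up at w = -2: C = 6/[(-2 - 11)(-2 + 4)] = 6/[(-13)(2)] = -6/26 = -3/13


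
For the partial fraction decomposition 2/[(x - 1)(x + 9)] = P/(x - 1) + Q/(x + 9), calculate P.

Cover-up at x = 1: P = 2/(1 + 9) = 2/10 = 1/5


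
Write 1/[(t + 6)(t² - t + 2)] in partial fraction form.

Cover-up at t = -6: P = 1/((-6)² - 1·(-6) + 2) = 1/44. Then Q = -P = -1/44, R = -P·(-1 - 6) = 7/44
Result: (1/44)/(t + 6) - ((1/44)t - 7/44)/(t² - t + 2)


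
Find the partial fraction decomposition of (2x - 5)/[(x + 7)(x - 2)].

At x=-7: α = (2·(-7) - 5)/(-7 - 2) = 19/9. At x=2: β = (2·2 - 5)/(2 + 7) = -1/9
Result: (19/9)/(x + 7) - (1/9)/(x - 2)


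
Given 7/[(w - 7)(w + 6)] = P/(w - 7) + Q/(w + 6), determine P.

Cover-up at w = 7: P = 7/(7 + 6) = 7/13


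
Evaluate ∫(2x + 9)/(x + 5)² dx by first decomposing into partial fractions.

Decompose: P = 2, Q = 2·(-5) + 9 = -1, so (2x + 9)/(x + 5)² = 2/(x + 5) - 1/(x + 5)². Integrate: ∫ P/(x + 5) dx = 2 ln|(x + 5)|; ∫ Q/(x + 5)² dx = 1/(x + 5). Sum: 2 ln|(x + 5)| + 1/(x + 5) + C


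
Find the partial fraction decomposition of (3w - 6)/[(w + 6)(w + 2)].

At w=-6: α = (3·(-6) - 6)/(-6 + 2) = 6. At w=-2: β = (3·(-2) - 6)/(-2 + 6) = -3
Result: 6/(w + 6) - 3/(w + 2)


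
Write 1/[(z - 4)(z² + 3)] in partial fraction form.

Cover-up at z = 4: α = 1/(4² + 3) = 1/19. Then β = -α = -1/19, γ = -α·(0 + 4) = -4/19
Result: (1/19)/(z - 4) - ((1/19)z + 4/19)/(z² + 3)


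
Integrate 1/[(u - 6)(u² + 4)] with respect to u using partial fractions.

Cover-up at u=6: A = 1/(6²+4) = 1/40. Coeff matching: B = -1/40, C = -3/20. Decomposition: (1/40)/(u - 6) - ((1/40)u + 3/20)/(u² + 4). Integrate: linear → ln, quadratic → (1/2)ln + arctan: (1/40) ln|(u - 6)| - (1/80) ln(u² + 4) - (3/40) arctan(u/2) + C


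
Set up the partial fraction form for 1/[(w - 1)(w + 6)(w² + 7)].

Two linear + quadratic: A/(w - 1) + B/(w + 6) + (Cw + D)/(w² + 7)


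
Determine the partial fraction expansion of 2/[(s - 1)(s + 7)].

2/(s - 1)(s + 7) = α/(s - 1) + β/(s + 7). α = 2/(1 + 7) = 1/4, β = 2/(-7 - 1) = -1/4
Result: (1/4)/(s - 1) - (1/4)/(s + 7)


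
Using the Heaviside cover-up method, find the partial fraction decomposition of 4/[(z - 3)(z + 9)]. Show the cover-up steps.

Cover (z - 3): set z=3, get A = 4/(3 + 9) = 1/3. Cover (z + 9): set z=-9, get B = 4/(-9 - 3) = -1/3.
Result: (1/3)/(z - 3) - (1/3)/(z + 9)


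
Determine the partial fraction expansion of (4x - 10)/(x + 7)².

(4x - 10) = P(x + 7) + Q. At x = -7: Q = 4·(-7) - 10 = -38. Coeff of x: P = 4
Result: 4/(x + 7) - 38/(x + 7)²


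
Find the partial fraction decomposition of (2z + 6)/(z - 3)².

(2z + 6) = α(z - 3) + β. At z = 3: β = 2·3 + 6 = 12. Coeff of z: α = 2
Result: 2/(z - 3) + 12/(z - 3)²


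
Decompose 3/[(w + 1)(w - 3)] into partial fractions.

3/(w + 1)(w - 3) = α/(w + 1) + β/(w - 3). α = 3/(-1 - 3) = -3/4, β = 3/(3 + 1) = 3/4
Result: (-3/4)/(w + 1) + (3/4)/(w - 3)


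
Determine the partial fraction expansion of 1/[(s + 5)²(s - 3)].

Cover-up at s=3: R = 1/(3 + 5)² = 1/64. Cover-up at s=-5: Q = 1/(-5 - 3) = -1/8. Comparing s² coeff: P = -R = -1/64
Result: (-1/64)/(s + 5) - (1/8)/(s + 5)² + (1/64)/(s - 3)


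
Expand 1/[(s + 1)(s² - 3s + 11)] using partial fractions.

Cover-up at s = -1: α = 1/((-1)² - 3·(-1) + 11) = 1/15. Then β = -α = -1/15, γ = -α·(-3 - 1) = 4/15
Result: (1/15)/(s + 1) - ((1/15)s - 4/15)/(s² - 3s + 11)


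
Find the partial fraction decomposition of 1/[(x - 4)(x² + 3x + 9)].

Cover-up at x = 4: α = 1/(4² + 3·4 + 9) = 1/37. Then β = -α = -1/37, γ = -α·(3 + 4) = -7/37
Result: (1/37)/(x - 4) - ((1/37)x + 7/37)/(x² + 3x + 9)


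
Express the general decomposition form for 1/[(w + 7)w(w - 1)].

Three distinct linear factors: A/(w + 7) + B/w + C/(w - 1)


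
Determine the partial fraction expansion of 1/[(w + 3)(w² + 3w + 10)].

Cover-up at w = -3: P = 1/((-3)² + 3·(-3) + 10) = 1/10. Then Q = -P = -1/10, R = -P·(3 - 3) = 0
Result: (1/10)/(w + 3) - ((1/10)w)/(w² + 3w + 10)


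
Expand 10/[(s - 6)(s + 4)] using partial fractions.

10/(s - 6)(s + 4) = α/(s - 6) + β/(s + 4). α = 10/(6 + 4) = 1, β = 10/(-4 - 6) = -1
Result: 1/(s - 6) - 1/(s + 4)


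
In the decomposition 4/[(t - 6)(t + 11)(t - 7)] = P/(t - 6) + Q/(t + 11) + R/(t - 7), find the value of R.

Cover-up at t = 7: R = 4/[(7 - 6)(7 + 11)] = 4/[(1)(18)] = 4/18 = 2/9


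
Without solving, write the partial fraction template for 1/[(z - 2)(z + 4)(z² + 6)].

Two linear + quadratic: A/(z - 2) + B/(z + 4) + (Cz + D)/(z² + 6)


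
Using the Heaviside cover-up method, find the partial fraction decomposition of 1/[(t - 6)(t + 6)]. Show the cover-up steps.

Cover (t - 6): set t=6, get α = 1/(6 + 6) = 1/12. Cover (t + 6): set t=-6, get β = 1/(-6 - 6) = -1/12.
Result: (1/12)/(t - 6) - (1/12)/(t + 6)


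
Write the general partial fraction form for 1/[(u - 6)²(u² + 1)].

Repeated linear + quadratic: α/(u - 6) + β/(u - 6)² + (γu + δ)/(u² + 1)


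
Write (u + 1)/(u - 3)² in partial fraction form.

(u + 1) = P(u - 3) + Q. At u = 3: Q = 1·3 + 1 = 4. Coeff of u: P = 1
Result: 1/(u - 3) + 4/(u - 3)²


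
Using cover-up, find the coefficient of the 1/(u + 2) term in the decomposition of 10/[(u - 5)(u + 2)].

Cover (u + 2), set u=-2: 10/((u - 5) at u=-2) = 10/(-7) = -10/7


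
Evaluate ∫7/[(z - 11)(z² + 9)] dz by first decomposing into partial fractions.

Cover-up at z=11: α = 7/(11²+9) = 7/130. Coeff matching: β = -7/130, γ = -77/130. Decomposition: (7/130)/(z - 11) - ((7/130)z + 77/130)/(z² + 9). Integrate: linear → ln, quadratic → (1/2)ln + arctan: (7/130) ln|(z - 11)| - (7/260) ln(z² + 9) - (77/390) arctan(z/3) + C


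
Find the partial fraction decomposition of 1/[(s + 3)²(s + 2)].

Cover-up at s=-2: R = 1/(-2 + 3)² = 1. Cover-up at s=-3: Q = 1/(-3 + 2) = -1. Comparing s² coeff: P = -R = -1
Result: -1/(s + 3) - 1/(s + 3)² + 1/(s + 2)


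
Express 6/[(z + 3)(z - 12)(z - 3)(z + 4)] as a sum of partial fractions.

Using Heaviside cover-up: (1/15)/(z + 3) + (1/360)/(z - 12) - (1/63)/(z - 3) - (3/56)/(z + 4)


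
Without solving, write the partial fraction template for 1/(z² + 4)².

Repeated quadratic factor: (Az + B)/(z² + 4) + (Cz + D)/(z² + 4)²


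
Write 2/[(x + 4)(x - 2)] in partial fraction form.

2/(x + 4)(x - 2) = A/(x + 4) + B/(x - 2). A = 2/(-4 - 2) = -1/3, B = 2/(2 + 4) = 1/3
Result: (-1/3)/(x + 4) + (1/3)/(x - 2)


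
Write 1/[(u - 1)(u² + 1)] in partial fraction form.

Cover-up at u = 1: P = 1/(1² + 1) = 1/2. Then Q = -P = -1/2, R = -P·(0 + 1) = -1/2
Result: (1/2)/(u - 1) - ((1/2)u + 1/2)/(u² + 1)


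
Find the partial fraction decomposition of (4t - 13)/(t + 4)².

(4t - 13) = α(t + 4) + β. At t = -4: β = 4·(-4) - 13 = -29. Coeff of t: α = 4
Result: 4/(t + 4) - 29/(t + 4)²


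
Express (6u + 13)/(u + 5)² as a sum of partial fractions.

(6u + 13) = P(u + 5) + Q. At u = -5: Q = 6·(-5) + 13 = -17. Coeff of u: P = 6
Result: 6/(u + 5) - 17/(u + 5)²


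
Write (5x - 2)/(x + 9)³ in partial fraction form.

(5x - 2) = α(x + 9)² + β(x + 9) + γ. At x = -9: γ = 5·(-9) - 2 = -47. Coefficients: α = 0, β = 5
Result: 5/(x + 9)² - 47/(x + 9)³


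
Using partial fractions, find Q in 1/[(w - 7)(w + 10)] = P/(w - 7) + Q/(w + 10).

Cover-up at w = -10: Q = 1/(-10 - 7) = -1/17


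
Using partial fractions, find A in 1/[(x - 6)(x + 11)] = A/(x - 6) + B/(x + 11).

Cover-up at x = 6: A = 1/(6 + 11) = 1/17


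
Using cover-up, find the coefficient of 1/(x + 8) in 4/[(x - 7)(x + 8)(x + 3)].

Cover (x + 8), set x=-8: 4/[(-8 - 7)(-8 + 3)] = 4/75


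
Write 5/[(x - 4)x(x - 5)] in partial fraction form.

Using cover-up method: P = -5/4, Q = 1/4, R = 1
Result: (-5/4)/(x - 4) + (1/4)/x + 1/(x - 5)


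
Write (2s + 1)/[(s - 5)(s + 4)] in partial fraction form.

At s=5: P = (2·5 + 1)/(5 + 4) = 11/9. At s=-4: Q = (2·(-4) + 1)/(-4 - 5) = 7/9
Result: (11/9)/(s - 5) + (7/9)/(s + 4)


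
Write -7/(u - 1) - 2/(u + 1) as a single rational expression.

Common denominator (u - 1)(u + 1). Numerator: -7(u + 1) - 2(u - 1) = (-7u - 7) - (2u - 2) = -9u - 5
Result: (-9u - 5)/[(u - 1)(u + 1)]


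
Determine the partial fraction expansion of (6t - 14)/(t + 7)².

(6t - 14) = α(t + 7) + β. At t = -7: β = 6·(-7) - 14 = -56. Coeff of t: α = 6
Result: 6/(t + 7) - 56/(t + 7)²


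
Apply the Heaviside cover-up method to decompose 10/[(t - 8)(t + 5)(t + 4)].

Cover (t - 8), t=8: P = 10/[(8 + 5)(8 + 4)] = 5/78. Cover (t + 5), t=-5: Q = 10/[(-5 - 8)(-5 + 4)] = 10/13. Cover (t + 4), t=-4: R = 10/[(-4 - 8)(-4 + 5)] = -5/6.
Result: (5/78)/(t - 8) + (10/13)/(t + 5) - (5/6)/(t + 4)


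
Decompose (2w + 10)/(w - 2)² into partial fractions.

(2w + 10) = P(w - 2) + Q. At w = 2: Q = 2·2 + 10 = 14. Coeff of w: P = 2
Result: 2/(w - 2) + 14/(w - 2)²


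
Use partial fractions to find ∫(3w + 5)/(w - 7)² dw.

Decompose: A = 3, B = 3·7 + 5 = 26, so (3w + 5)/(w - 7)² = 3/(w - 7) + 26/(w - 7)². Integrate: ∫ A/(w - 7) dw = 3 ln|(w - 7)|; ∫ B/(w - 7)² dw = -26/(w - 7). Sum: 3 ln|(w - 7)| - 26/(w - 7) + C


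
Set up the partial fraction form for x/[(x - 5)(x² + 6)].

Linear + irreducible quadratic: P/(x - 5) + (Qx + R)/(x² + 6)


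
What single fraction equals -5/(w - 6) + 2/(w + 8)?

Common denominator (w - 6)(w + 8). Numerator: -5(w + 8) + 2(w - 6) = (-5w - 40) + (2w - 12) = -3w - 52
Result: (-3w - 52)/[(w - 6)(w + 8)]


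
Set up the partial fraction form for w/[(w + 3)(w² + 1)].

Linear + irreducible quadratic: α/(w + 3) + (βw + γ)/(w² + 1)


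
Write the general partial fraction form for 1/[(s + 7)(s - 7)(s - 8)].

Three distinct linear factors: α/(s + 7) + β/(s - 7) + γ/(s - 8)


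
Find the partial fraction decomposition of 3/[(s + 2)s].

3/(s + 2)s = α/(s + 2) + β/s. α = 3/(-2 - 0) = -3/2, β = 3/(0 + 2) = 3/2
Result: (-3/2)/(s + 2) + (3/2)/s


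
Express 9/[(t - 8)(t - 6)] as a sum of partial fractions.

9/(t - 8)(t - 6) = P/(t - 8) + Q/(t - 6). P = 9/(8 - 6) = 9/2, Q = 9/(6 - 8) = -9/2
Result: (9/2)/(t - 8) - (9/2)/(t - 6)


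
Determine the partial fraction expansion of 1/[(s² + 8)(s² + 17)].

Coefficient matching gives A = C = 0, B = 1/(17-8) = 1/9, D = -B = -1/9
Result: (1/9)/(s² + 8) - (1/9)/(s² + 17)


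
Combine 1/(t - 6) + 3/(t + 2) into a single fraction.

Common denominator (t - 6)(t + 2). Numerator: 1(t + 2) + 3(t - 6) = (t + 2) + (3t - 18) = 4t - 16
Result: (4t - 16)/[(t - 6)(t + 2)]


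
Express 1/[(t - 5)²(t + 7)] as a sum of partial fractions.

Cover-up at t=-7: γ = 1/(-7 - 5)² = 1/144. Cover-up at t=5: β = 1/(5 + 7) = 1/12. Comparing t² coeff: α = -γ = -1/144
Result: (-1/144)/(t - 5) + (1/12)/(t - 5)² + (1/144)/(t + 7)


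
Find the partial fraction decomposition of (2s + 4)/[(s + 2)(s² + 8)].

At s=-2: A = (2·(-2) + 4)/((-2)² + 8) = 0. B = -A = 0, C = 2 - (-2)·A = 2
Result: (2)/(s² + 8)


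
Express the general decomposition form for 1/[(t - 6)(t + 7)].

Distinct linear factors: A/(t - 6) + B/(t + 7)


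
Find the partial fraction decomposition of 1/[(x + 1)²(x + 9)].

Cover-up at x=-9: C = 1/(-9 + 1)² = 1/64. Cover-up at x=-1: B = 1/(-1 + 9) = 1/8. Comparing x² coeff: A = -C = -1/64
Result: (-1/64)/(x + 1) + (1/8)/(x + 1)² + (1/64)/(x + 9)


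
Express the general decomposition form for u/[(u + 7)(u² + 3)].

Linear + irreducible quadratic: P/(u + 7) + (Qu + R)/(u² + 3)


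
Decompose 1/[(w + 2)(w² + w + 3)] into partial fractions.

Cover-up at w = -2: P = 1/((-2)² + 1·(-2) + 3) = 1/5. Then Q = -P = -1/5, R = -P·(1 - 2) = 1/5
Result: (1/5)/(w + 2) - ((1/5)w - 1/5)/(w² + w + 3)


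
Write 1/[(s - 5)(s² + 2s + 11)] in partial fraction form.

Cover-up at s = 5: α = 1/(5² + 2·5 + 11) = 1/46. Then β = -α = -1/46, γ = -α·(2 + 5) = -7/46
Result: (1/46)/(s - 5) - ((1/46)s + 7/46)/(s² + 2s + 11)


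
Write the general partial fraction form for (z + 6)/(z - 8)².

Repeated linear factor: P/(z - 8) + Q/(z - 8)²


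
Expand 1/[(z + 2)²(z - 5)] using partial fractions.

Cover-up at z=5: C = 1/(5 + 2)² = 1/49. Cover-up at z=-2: B = 1/(-2 - 5) = -1/7. Comparing z² coeff: A = -C = -1/49
Result: (-1/49)/(z + 2) - (1/7)/(z + 2)² + (1/49)/(z - 5)


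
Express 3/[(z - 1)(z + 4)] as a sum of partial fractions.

3/(z - 1)(z + 4) = α/(z - 1) + β/(z + 4). α = 3/(1 + 4) = 3/5, β = 3/(-4 - 1) = -3/5
Result: (3/5)/(z - 1) - (3/5)/(z + 4)


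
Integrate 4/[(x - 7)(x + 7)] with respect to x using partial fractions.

Decompose: 4/[(x - 7)(x + 7)] = (2/7)/(x - 7) - (2/7)/(x + 7). Integrate each term: (2/7) ln|(x - 7)| - (2/7) ln|(x + 7)| + C


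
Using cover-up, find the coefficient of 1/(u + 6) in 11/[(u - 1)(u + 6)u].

Cover (u + 6), set u=-6: 11/[(-6 - 1)(-6 - 0)] = 11/42


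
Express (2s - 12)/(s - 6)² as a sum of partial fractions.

(2s - 12) = A(s - 6) + B. At s = 6: B = 2·6 - 12 = 0. Coeff of s: A = 2
Result: 2/(s - 6)


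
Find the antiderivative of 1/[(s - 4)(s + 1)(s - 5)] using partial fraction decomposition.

Cover-up: A = -1/5, B = 1/30, C = 1/6. Decomposition: (-1/5)/(s - 4) + (1/30)/(s + 1) + (1/6)/(s - 5). Integrate each term: (-1/5) ln|(s - 4)| + (1/30) ln|(s + 1)| + (1/6) ln|(s - 5)| + C


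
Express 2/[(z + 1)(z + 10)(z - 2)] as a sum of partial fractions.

Using cover-up method: P = -2/27, Q = 1/54, R = 1/18
Result: (-2/27)/(z + 1) + (1/54)/(z + 10) + (1/18)/(z - 2)


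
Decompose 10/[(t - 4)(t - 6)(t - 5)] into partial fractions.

Using cover-up method: α = 5, β = 5, γ = -10
Result: 5/(t - 4) + 5/(t - 6) - 10/(t - 5)


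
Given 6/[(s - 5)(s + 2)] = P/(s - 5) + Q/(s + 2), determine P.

Cover-up at s = 5: P = 6/(5 + 2) = 6/7


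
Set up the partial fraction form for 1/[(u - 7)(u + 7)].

Distinct linear factors: α/(u - 7) + β/(u + 7)


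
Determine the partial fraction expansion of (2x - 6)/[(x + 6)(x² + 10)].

At x=-6: A = (2·(-6) - 6)/((-6)² + 10) = -9/23. B = -A = 9/23, C = 2 - (-6)·A = -8/23
Result: (-9/23)/(x + 6) + ((9/23)x - 8/23)/(x² + 10)


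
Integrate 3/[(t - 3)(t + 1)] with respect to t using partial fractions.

Decompose: 3/[(t - 3)(t + 1)] = (3/4)/(t - 3) - (3/4)/(t + 1). Integrate each term: (3/4) ln|(t - 3)| - (3/4) ln|(t + 1)| + C


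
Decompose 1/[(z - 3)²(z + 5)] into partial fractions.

Cover-up at z=-5: γ = 1/(-5 - 3)² = 1/64. Cover-up at z=3: β = 1/(3 + 5) = 1/8. Comparing z² coeff: α = -γ = -1/64
Result: (-1/64)/(z - 3) + (1/8)/(z - 3)² + (1/64)/(z + 5)


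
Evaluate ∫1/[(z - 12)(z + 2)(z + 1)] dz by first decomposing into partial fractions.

Cover-up: A = 1/182, B = 1/14, C = -1/13. Decomposition: (1/182)/(z - 12) + (1/14)/(z + 2) - (1/13)/(z + 1). Integrate each term: (1/182) ln|(z - 12)| + (1/14) ln|(z + 2)| - (1/13) ln|(z + 1)| + C


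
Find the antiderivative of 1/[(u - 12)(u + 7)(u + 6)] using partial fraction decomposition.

Cover-up: A = 1/342, B = 1/19, C = -1/18. Decomposition: (1/342)/(u - 12) + (1/19)/(u + 7) - (1/18)/(u + 6). Integrate each term: (1/342) ln|(u - 12)| + (1/19) ln|(u + 7)| - (1/18) ln|(u + 6)| + C


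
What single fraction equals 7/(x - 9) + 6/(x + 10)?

Common denominator (x - 9)(x + 10). Numerator: 7(x + 10) + 6(x - 9) = (7x + 70) + (6x - 54) = 13x + 16
Result: (13x + 16)/[(x - 9)(x + 10)]


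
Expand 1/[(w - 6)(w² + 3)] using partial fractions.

Cover-up at w = 6: α = 1/(6² + 3) = 1/39. Then β = -α = -1/39, γ = -α·(0 + 6) = -2/13
Result: (1/39)/(w - 6) - ((1/39)w + 2/13)/(w² + 3)


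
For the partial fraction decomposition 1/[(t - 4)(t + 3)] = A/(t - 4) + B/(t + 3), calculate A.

Cover-up at t = 4: A = 1/(4 + 3) = 1/7


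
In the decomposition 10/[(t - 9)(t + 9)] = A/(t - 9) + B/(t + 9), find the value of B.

Cover-up at t = -9: B = 10/(-9 - 9) = -10/18 = -5/9


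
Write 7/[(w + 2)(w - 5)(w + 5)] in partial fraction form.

Using cover-up method: A = -1/3, B = 1/10, C = 7/30
Result: (-1/3)/(w + 2) + (1/10)/(w - 5) + (7/30)/(w + 5)


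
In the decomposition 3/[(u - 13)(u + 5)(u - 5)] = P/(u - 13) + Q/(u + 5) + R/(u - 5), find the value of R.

Cover-up at u = 5: R = 3/[(5 - 13)(5 + 5)] = 3/[(-8)(10)] = -3/80


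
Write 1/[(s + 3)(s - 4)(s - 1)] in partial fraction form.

Using cover-up method: α = 1/28, β = 1/21, γ = -1/12
Result: (1/28)/(s + 3) + (1/21)/(s - 4) - (1/12)/(s - 1)


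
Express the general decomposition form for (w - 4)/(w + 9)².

Repeated linear factor: A/(w + 9) + B/(w + 9)²


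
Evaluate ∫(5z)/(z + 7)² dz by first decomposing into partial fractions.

Decompose: P = 5, Q = 5·(-7) + 0 = -35, so (5z)/(z + 7)² = 5/(z + 7) - 35/(z + 7)². Integrate: ∫ P/(z + 7) dz = 5 ln|(z + 7)|; ∫ Q/(z + 7)² dz = 35/(z + 7). Sum: 5 ln|(z + 7)| + 35/(z + 7) + C


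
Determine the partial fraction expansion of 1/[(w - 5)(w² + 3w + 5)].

Cover-up at w = 5: P = 1/(5² + 3·5 + 5) = 1/45. Then Q = -P = -1/45, R = -P·(3 + 5) = -8/45
Result: (1/45)/(w - 5) - ((1/45)w + 8/45)/(w² + 3w + 5)


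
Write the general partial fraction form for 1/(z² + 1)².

Repeated quadratic factor: (αz + β)/(z² + 1) + (γz + δ)/(z² + 1)²


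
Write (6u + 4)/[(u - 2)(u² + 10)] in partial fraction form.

At u=2: α = (6·2 + 4)/(2² + 10) = 8/7. β = -α = -8/7, γ = 6 - 2·α = 26/7
Result: (8/7)/(u - 2) - ((8/7)u - 26/7)/(u² + 10)


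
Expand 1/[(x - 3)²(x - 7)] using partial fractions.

Cover-up at x=7: γ = 1/(7 - 3)² = 1/16. Cover-up at x=3: β = 1/(3 - 7) = -1/4. Comparing x² coeff: α = -γ = -1/16
Result: (-1/16)/(x - 3) - (1/4)/(x - 3)² + (1/16)/(x - 7)


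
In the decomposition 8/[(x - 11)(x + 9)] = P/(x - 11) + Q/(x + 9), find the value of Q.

Cover-up at x = -9: Q = 8/(-9 - 11) = -8/20 = -2/5


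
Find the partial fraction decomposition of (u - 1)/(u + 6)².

(u - 1) = α(u + 6) + β. At u = -6: β = 1·(-6) - 1 = -7. Coeff of u: α = 1
Result: 1/(u + 6) - 7/(u + 6)²


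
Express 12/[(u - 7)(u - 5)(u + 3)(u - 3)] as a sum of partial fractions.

Using Heaviside cover-up: (3/20)/(u - 7) - (3/8)/(u - 5) - (1/40)/(u + 3) + (1/4)/(u - 3)


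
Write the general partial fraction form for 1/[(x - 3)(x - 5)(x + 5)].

Three distinct linear factors: P/(x - 3) + Q/(x - 5) + R/(x + 5)


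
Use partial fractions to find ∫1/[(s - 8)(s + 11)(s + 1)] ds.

Cover-up: P = 1/171, Q = 1/190, R = -1/90. Decomposition: (1/171)/(s - 8) + (1/190)/(s + 11) - (1/90)/(s + 1). Integrate each term: (1/171) ln|(s - 8)| + (1/190) ln|(s + 11)| - (1/90) ln|(s + 1)| + C


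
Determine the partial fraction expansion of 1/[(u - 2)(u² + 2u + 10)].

Cover-up at u = 2: α = 1/(2² + 2·2 + 10) = 1/18. Then β = -α = -1/18, γ = -α·(2 + 2) = -2/9
Result: (1/18)/(u - 2) - ((1/18)u + 2/9)/(u² + 2u + 10)


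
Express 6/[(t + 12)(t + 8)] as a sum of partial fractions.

6/(t + 12)(t + 8) = P/(t + 12) + Q/(t + 8). P = 6/(-12 + 8) = -3/2, Q = 6/(-8 + 12) = 3/2
Result: (-3/2)/(t + 12) + (3/2)/(t + 8)


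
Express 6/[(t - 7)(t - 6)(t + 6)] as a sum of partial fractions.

Using cover-up method: α = 6/13, β = -1/2, γ = 1/26
Result: (6/13)/(t - 7) - (1/2)/(t - 6) + (1/26)/(t + 6)


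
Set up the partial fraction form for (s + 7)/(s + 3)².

Repeated linear factor: α/(s + 3) + β/(s + 3)²


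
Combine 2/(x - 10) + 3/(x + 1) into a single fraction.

Common denominator (x - 10)(x + 1). Numerator: 2(x + 1) + 3(x - 10) = (2x + 2) + (3x - 30) = 5x - 28
Result: (5x - 28)/[(x - 10)(x + 1)]


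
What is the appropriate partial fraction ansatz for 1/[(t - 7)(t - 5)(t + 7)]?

Three distinct linear factors: P/(t - 7) + Q/(t - 5) + R/(t + 7)


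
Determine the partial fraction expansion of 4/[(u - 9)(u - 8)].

4/(u - 9)(u - 8) = P/(u - 9) + Q/(u - 8). P = 4/(9 - 8) = 4, Q = 4/(8 - 9) = -4
Result: 4/(u - 9) - 4/(u - 8)


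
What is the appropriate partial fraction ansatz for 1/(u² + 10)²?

Repeated quadratic factor: (Au + B)/(u² + 10) + (Cu + D)/(u² + 10)²


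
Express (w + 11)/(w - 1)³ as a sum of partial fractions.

(w + 11) = α(w - 1)² + β(w - 1) + γ. At w = 1: γ = 1·1 + 11 = 12. Coefficients: α = 0, β = 1
Result: 1/(w - 1)² + 12/(w - 1)³


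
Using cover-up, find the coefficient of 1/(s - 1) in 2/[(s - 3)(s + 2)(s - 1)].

Cover (s - 1), set s=1: 2/[(1 - 3)(1 + 2)] = -1/3


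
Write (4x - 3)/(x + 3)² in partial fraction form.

(4x - 3) = P(x + 3) + Q. At x = -3: Q = 4·(-3) - 3 = -15. Coeff of x: P = 4
Result: 4/(x + 3) - 15/(x + 3)²


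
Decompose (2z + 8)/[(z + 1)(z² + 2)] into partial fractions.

At z=-1: P = (2·(-1) + 8)/((-1)² + 2) = 2. Q = -P = -2, R = 2 - (-1)·P = 4
Result: 2/(z + 1) - (2z - 4)/(z² + 2)


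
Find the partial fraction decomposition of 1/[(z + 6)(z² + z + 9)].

Cover-up at z = -6: α = 1/((-6)² + 1·(-6) + 9) = 1/39. Then β = -α = -1/39, γ = -α·(1 - 6) = 5/39
Result: (1/39)/(z + 6) - ((1/39)z - 5/39)/(z² + z + 9)


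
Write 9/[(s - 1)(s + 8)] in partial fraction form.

9/(s - 1)(s + 8) = A/(s - 1) + B/(s + 8). A = 9/(1 + 8) = 1, B = 9/(-8 - 1) = -1
Result: 1/(s - 1) - 1/(s + 8)
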